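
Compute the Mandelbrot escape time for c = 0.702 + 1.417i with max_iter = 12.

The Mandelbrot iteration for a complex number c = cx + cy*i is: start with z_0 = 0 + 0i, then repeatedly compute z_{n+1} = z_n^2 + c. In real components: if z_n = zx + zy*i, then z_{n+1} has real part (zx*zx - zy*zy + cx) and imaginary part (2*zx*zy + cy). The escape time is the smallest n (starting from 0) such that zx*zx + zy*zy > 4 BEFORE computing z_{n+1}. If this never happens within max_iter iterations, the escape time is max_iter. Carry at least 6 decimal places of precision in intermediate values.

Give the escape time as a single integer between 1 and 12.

Answer: 2

Derivation:
z_0 = 0 + 0i, c = 0.7020 + 1.4170i
Iter 1: z = 0.7020 + 1.4170i, |z|^2 = 2.5007
Iter 2: z = -0.8131 + 3.4065i, |z|^2 = 12.2651
Escaped at iteration 2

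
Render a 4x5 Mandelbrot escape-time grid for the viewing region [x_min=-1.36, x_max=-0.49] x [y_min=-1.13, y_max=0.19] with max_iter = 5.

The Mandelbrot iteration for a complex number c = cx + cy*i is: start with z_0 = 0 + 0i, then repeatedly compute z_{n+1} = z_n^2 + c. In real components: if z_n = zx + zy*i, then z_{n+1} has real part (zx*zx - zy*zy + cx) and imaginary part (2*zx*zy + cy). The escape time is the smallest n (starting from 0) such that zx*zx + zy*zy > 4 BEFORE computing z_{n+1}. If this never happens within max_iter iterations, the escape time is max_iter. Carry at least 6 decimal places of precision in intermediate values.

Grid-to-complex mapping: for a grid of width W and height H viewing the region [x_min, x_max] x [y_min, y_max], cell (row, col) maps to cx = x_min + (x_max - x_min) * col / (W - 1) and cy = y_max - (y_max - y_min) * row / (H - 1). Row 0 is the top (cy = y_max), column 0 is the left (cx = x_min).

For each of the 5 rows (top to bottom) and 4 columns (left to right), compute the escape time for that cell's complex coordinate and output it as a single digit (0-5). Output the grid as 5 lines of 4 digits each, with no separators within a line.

Answer: 5555
5555
4555
3345
2333

Derivation:
(row=0, col=0): c = -1.3600 + 0.1900i → escape time 5
(row=0, col=1): c = -1.0700 + 0.1900i → escape time 5
(row=0, col=2): c = -0.7800 + 0.1900i → escape time 5
(row=0, col=3): c = -0.4900 + 0.1900i → escape time 5
(row=1, col=0): c = -1.3600 + -0.1400i → escape time 5
(row=1, col=1): c = -1.0700 + -0.1400i → escape time 5
(row=1, col=2): c = -0.7800 + -0.1400i → escape time 5
(row=1, col=3): c = -0.4900 + -0.1400i → escape time 5
(row=2, col=0): c = -1.3600 + -0.4700i → escape time 4
(row=2, col=1): c = -1.0700 + -0.4700i → escape time 5
(row=2, col=2): c = -0.7800 + -0.4700i → escape time 5
(row=2, col=3): c = -0.4900 + -0.4700i → escape time 5
(row=3, col=0): c = -1.3600 + -0.8000i → escape time 3
(row=3, col=1): c = -1.0700 + -0.8000i → escape time 3
(row=3, col=2): c = -0.7800 + -0.8000i → escape time 4
(row=3, col=3): c = -0.4900 + -0.8000i → escape time 5
(row=4, col=0): c = -1.3600 + -1.1300i → escape time 2
(row=4, col=1): c = -1.0700 + -1.1300i → escape time 3
(row=4, col=2): c = -0.7800 + -1.1300i → escape time 3
(row=4, col=3): c = -0.4900 + -1.1300i → escape time 3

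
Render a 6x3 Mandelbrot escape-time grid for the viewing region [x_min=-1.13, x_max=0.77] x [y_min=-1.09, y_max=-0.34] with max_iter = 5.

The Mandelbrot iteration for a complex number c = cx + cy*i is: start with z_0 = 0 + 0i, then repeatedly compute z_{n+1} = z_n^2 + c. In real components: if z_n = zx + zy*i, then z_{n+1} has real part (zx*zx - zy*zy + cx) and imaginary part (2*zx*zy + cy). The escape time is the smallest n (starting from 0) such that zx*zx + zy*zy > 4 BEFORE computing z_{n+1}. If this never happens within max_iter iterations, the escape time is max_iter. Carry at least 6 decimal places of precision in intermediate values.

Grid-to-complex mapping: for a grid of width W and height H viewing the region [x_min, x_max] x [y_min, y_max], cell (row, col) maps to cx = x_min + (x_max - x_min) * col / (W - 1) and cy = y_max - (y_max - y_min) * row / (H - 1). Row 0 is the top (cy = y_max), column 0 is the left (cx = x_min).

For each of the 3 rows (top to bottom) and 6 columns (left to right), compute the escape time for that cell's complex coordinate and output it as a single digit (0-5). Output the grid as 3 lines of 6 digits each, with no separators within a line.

(row=0, col=0): c = -1.1300 + -0.3400i → escape time 5
(row=0, col=1): c = -0.7500 + -0.3400i → escape time 5
(row=0, col=2): c = -0.3700 + -0.3400i → escape time 5
(row=0, col=3): c = 0.0100 + -0.3400i → escape time 5
(row=0, col=4): c = 0.3900 + -0.3400i → escape time 5
(row=0, col=5): c = 0.7700 + -0.3400i → escape time 3
(row=1, col=0): c = -1.1300 + -0.7150i → escape time 3
(row=1, col=1): c = -0.7500 + -0.7150i → escape time 4
(row=1, col=2): c = -0.3700 + -0.7150i → escape time 5
(row=1, col=3): c = 0.0100 + -0.7150i → escape time 5
(row=1, col=4): c = 0.3900 + -0.7150i → escape time 5
(row=1, col=5): c = 0.7700 + -0.7150i → escape time 2
(row=2, col=0): c = -1.1300 + -1.0900i → escape time 3
(row=2, col=1): c = -0.7500 + -1.0900i → escape time 3
(row=2, col=2): c = -0.3700 + -1.0900i → escape time 4
(row=2, col=3): c = 0.0100 + -1.0900i → escape time 4
(row=2, col=4): c = 0.3900 + -1.0900i → escape time 2
(row=2, col=5): c = 0.7700 + -1.0900i → escape time 2

Answer: 555553
345552
334422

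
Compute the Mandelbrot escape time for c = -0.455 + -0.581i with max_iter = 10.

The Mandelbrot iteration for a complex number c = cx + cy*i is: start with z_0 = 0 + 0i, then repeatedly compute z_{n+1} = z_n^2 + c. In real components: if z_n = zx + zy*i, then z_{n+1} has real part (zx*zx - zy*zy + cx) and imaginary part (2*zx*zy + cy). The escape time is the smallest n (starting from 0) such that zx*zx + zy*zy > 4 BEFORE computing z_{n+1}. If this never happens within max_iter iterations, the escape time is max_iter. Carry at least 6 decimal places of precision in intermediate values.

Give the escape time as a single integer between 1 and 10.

Answer: 10

Derivation:
z_0 = 0 + 0i, c = -0.4550 + -0.5810i
Iter 1: z = -0.4550 + -0.5810i, |z|^2 = 0.5446
Iter 2: z = -0.5855 + -0.0523i, |z|^2 = 0.3456
Iter 3: z = -0.1149 + -0.5198i, |z|^2 = 0.2834
Iter 4: z = -0.7120 + -0.4616i, |z|^2 = 0.7199
Iter 5: z = -0.1612 + 0.0762i, |z|^2 = 0.0318
Iter 6: z = -0.4348 + -0.6056i, |z|^2 = 0.5558
Iter 7: z = -0.6326 + -0.0543i, |z|^2 = 0.4032
Iter 8: z = -0.0577 + -0.5122i, |z|^2 = 0.2657
Iter 9: z = -0.7141 + -0.5219i, |z|^2 = 0.7822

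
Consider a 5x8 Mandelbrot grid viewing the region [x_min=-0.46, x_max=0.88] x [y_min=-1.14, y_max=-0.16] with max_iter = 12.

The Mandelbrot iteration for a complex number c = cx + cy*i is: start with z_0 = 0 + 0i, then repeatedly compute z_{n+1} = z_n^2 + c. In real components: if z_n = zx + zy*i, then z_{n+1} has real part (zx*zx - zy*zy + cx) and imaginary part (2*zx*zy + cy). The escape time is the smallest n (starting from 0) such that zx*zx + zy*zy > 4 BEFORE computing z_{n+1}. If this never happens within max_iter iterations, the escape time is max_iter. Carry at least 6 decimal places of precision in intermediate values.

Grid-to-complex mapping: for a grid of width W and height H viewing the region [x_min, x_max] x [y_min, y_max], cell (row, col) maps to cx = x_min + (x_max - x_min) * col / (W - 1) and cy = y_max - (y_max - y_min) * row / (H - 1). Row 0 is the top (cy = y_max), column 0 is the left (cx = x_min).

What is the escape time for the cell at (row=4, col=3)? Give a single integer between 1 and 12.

z_0 = 0 + 0i, c = 0.5450 + -0.7200i
Iter 1: z = 0.5450 + -0.7200i, |z|^2 = 0.8154
Iter 2: z = 0.3236 + -1.5048i, |z|^2 = 2.3692
Iter 3: z = -1.6147 + -1.6940i, |z|^2 = 5.4768
Escaped at iteration 3

Answer: 3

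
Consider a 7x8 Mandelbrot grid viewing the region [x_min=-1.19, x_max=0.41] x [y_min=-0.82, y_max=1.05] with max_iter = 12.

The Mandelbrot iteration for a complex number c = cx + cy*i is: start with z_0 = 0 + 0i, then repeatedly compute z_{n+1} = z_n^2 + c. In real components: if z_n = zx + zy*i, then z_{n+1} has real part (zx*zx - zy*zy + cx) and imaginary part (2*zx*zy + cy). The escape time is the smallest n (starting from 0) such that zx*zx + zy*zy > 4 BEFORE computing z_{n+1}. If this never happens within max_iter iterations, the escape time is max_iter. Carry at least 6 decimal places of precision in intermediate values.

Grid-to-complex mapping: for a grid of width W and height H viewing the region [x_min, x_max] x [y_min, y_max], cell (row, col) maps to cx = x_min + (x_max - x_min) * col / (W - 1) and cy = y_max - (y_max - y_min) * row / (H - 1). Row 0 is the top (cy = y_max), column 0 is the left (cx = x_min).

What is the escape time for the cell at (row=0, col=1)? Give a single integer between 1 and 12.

z_0 = 0 + 0i, c = -0.9233 + 1.0500i
Iter 1: z = -0.9233 + 1.0500i, |z|^2 = 1.9550
Iter 2: z = -1.1733 + -0.8890i, |z|^2 = 2.1669
Iter 3: z = -0.3370 + 3.1361i, |z|^2 = 9.9488
Escaped at iteration 3

Answer: 3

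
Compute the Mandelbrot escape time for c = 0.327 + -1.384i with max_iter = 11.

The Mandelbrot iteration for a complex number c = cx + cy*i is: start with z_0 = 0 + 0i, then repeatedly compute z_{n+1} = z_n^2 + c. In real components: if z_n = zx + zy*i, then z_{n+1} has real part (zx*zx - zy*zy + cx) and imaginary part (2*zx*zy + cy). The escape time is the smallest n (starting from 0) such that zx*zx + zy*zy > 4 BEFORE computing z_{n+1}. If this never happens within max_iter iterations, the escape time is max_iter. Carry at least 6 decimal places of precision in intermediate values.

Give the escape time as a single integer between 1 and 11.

Answer: 2

Derivation:
z_0 = 0 + 0i, c = 0.3270 + -1.3840i
Iter 1: z = 0.3270 + -1.3840i, |z|^2 = 2.0224
Iter 2: z = -1.4815 + -2.2891i, |z|^2 = 7.4351
Escaped at iteration 2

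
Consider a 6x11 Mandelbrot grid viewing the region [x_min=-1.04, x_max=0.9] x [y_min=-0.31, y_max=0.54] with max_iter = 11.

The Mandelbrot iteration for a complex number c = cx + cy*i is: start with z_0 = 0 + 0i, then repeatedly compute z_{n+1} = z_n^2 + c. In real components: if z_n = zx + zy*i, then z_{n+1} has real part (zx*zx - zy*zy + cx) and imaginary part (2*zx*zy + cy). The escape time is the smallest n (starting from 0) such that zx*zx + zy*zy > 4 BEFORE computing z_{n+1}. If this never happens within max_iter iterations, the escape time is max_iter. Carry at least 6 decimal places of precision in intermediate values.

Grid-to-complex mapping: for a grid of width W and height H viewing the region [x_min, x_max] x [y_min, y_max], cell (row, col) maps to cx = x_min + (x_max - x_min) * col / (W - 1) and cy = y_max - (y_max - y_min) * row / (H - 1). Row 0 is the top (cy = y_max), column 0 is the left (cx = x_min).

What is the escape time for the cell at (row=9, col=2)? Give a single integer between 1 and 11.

z_0 = 0 + 0i, c = -0.2640 + -0.2250i
Iter 1: z = -0.2640 + -0.2250i, |z|^2 = 0.1203
Iter 2: z = -0.2449 + -0.1062i, |z|^2 = 0.0713
Iter 3: z = -0.2153 + -0.1730i, |z|^2 = 0.0763
Iter 4: z = -0.2476 + -0.1505i, |z|^2 = 0.0839
Iter 5: z = -0.2254 + -0.1505i, |z|^2 = 0.0734
Iter 6: z = -0.2359 + -0.1572i, |z|^2 = 0.0803
Iter 7: z = -0.2331 + -0.1509i, |z|^2 = 0.0771
Iter 8: z = -0.2324 + -0.1547i, |z|^2 = 0.0779
Iter 9: z = -0.2339 + -0.1531i, |z|^2 = 0.0781
Iter 10: z = -0.2327 + -0.1534i, |z|^2 = 0.0777

Answer: 11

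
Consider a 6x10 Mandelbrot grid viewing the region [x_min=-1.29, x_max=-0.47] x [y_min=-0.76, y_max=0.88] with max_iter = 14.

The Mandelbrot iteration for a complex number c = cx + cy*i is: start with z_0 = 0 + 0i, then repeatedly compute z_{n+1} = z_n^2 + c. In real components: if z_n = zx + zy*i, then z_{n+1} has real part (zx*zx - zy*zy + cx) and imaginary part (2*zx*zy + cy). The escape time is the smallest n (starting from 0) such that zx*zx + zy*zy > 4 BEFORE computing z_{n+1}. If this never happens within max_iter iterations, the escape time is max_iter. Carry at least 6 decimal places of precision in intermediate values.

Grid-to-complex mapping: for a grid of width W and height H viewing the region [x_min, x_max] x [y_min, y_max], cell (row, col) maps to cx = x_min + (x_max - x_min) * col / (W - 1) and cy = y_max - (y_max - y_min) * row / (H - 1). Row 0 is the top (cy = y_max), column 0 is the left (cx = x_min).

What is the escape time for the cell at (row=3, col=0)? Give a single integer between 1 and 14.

Answer: 8

Derivation:
z_0 = 0 + 0i, c = -1.2900 + 0.3333i
Iter 1: z = -1.2900 + 0.3333i, |z|^2 = 1.7752
Iter 2: z = 0.2630 + -0.5267i, |z|^2 = 0.3465
Iter 3: z = -1.4982 + 0.0563i, |z|^2 = 2.2478
Iter 4: z = 0.9515 + 0.1646i, |z|^2 = 0.9324
Iter 5: z = -0.4118 + 0.6465i, |z|^2 = 0.5876
Iter 6: z = -1.5384 + -0.1991i, |z|^2 = 2.4064
Iter 7: z = 1.0371 + 0.9460i, |z|^2 = 1.9705
Iter 8: z = -1.1093 + 2.2955i, |z|^2 = 6.4998
Escaped at iteration 8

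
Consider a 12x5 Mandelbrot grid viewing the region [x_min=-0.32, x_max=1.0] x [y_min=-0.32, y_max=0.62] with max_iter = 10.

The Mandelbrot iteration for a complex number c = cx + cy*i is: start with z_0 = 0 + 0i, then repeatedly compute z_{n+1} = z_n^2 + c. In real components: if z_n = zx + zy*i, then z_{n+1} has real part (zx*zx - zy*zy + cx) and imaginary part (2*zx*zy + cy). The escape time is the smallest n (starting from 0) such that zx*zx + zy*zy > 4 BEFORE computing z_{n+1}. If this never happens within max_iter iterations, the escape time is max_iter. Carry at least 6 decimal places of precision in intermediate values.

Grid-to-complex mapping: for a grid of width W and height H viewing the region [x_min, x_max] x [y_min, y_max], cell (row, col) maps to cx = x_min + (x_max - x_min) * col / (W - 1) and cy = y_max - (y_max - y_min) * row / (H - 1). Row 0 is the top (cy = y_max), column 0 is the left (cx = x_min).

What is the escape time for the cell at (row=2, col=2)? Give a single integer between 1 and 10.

Answer: 10

Derivation:
z_0 = 0 + 0i, c = -0.0800 + 0.1500i
Iter 1: z = -0.0800 + 0.1500i, |z|^2 = 0.0289
Iter 2: z = -0.0961 + 0.1260i, |z|^2 = 0.0251
Iter 3: z = -0.0866 + 0.1258i, |z|^2 = 0.0233
Iter 4: z = -0.0883 + 0.1282i, |z|^2 = 0.0242
Iter 5: z = -0.0886 + 0.1274i, |z|^2 = 0.0241
Iter 6: z = -0.0884 + 0.1274i, |z|^2 = 0.0240
Iter 7: z = -0.0884 + 0.1275i, |z|^2 = 0.0241
Iter 8: z = -0.0884 + 0.1275i, |z|^2 = 0.0241
Iter 9: z = -0.0884 + 0.1275i, |z|^2 = 0.0241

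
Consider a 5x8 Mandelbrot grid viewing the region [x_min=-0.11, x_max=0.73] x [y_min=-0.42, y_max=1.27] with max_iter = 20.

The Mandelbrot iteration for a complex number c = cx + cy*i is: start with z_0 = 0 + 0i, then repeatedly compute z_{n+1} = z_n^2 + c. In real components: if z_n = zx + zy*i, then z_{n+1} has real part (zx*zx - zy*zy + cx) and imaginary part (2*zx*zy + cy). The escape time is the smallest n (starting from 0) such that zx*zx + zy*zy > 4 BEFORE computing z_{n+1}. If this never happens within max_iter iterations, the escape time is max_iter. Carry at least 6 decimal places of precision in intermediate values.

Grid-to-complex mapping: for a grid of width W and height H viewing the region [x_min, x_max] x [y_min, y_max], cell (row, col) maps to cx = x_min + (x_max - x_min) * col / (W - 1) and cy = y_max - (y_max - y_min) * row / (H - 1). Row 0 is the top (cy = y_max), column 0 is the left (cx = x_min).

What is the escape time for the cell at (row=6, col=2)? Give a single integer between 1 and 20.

Answer: 20

Derivation:
z_0 = 0 + 0i, c = 0.3100 + -0.1786i
Iter 1: z = 0.3100 + -0.1786i, |z|^2 = 0.1280
Iter 2: z = 0.3742 + -0.2893i, |z|^2 = 0.2237
Iter 3: z = 0.3663 + -0.3951i, |z|^2 = 0.2903
Iter 4: z = 0.2881 + -0.4680i, |z|^2 = 0.3021
Iter 5: z = 0.1739 + -0.4483i, |z|^2 = 0.2312
Iter 6: z = 0.1393 + -0.3345i, |z|^2 = 0.1313
Iter 7: z = 0.2175 + -0.2718i, |z|^2 = 0.1212
Iter 8: z = 0.2834 + -0.2968i, |z|^2 = 0.1684
Iter 9: z = 0.3023 + -0.3468i, |z|^2 = 0.2116
Iter 10: z = 0.2811 + -0.3882i, |z|^2 = 0.2297
Iter 11: z = 0.2383 + -0.3968i, |z|^2 = 0.2142
Iter 12: z = 0.2093 + -0.3677i, |z|^2 = 0.1790
Iter 13: z = 0.2186 + -0.3325i, |z|^2 = 0.1583
Iter 14: z = 0.2472 + -0.3240i, |z|^2 = 0.1661
Iter 15: z = 0.2662 + -0.3388i, |z|^2 = 0.1856
Iter 16: z = 0.2661 + -0.3589i, |z|^2 = 0.1996
Iter 17: z = 0.2520 + -0.3696i, |z|^2 = 0.2001
Iter 18: z = 0.2369 + -0.3648i, |z|^2 = 0.1892
Iter 19: z = 0.2330 + -0.3514i, |z|^2 = 0.1778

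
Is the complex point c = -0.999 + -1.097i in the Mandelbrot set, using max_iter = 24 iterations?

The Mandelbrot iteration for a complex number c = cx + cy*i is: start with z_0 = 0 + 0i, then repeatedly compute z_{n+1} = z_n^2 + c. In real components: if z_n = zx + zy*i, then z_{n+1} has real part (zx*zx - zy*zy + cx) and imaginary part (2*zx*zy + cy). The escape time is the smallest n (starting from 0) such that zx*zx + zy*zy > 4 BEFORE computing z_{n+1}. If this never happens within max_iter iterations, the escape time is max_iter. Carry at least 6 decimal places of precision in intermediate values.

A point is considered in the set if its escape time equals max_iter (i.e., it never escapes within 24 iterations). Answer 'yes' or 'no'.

z_0 = 0 + 0i, c = -0.9990 + -1.0970i
Iter 1: z = -0.9990 + -1.0970i, |z|^2 = 2.2014
Iter 2: z = -1.2044 + 1.0948i, |z|^2 = 2.6492
Iter 3: z = -0.7470 + -3.7342i, |z|^2 = 14.5022
Escaped at iteration 3

Answer: no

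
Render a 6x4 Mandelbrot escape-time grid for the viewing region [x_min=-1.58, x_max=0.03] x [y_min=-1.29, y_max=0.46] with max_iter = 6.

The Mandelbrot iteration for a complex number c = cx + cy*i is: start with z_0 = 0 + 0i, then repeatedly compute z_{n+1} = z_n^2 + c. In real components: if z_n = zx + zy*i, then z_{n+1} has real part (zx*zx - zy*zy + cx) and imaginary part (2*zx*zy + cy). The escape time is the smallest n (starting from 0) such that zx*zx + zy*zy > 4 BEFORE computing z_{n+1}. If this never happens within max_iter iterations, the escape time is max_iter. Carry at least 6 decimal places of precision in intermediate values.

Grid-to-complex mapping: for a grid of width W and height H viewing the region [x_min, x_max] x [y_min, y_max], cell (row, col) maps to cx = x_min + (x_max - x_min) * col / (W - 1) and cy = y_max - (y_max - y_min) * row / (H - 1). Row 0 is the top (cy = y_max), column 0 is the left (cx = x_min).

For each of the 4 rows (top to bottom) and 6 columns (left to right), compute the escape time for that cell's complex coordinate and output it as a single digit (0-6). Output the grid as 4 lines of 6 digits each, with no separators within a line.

Answer: 365666
666666
334666
122332

Derivation:
(row=0, col=0): c = -1.5800 + 0.4600i → escape time 3
(row=0, col=1): c = -1.2580 + 0.4600i → escape time 6
(row=0, col=2): c = -0.9360 + 0.4600i → escape time 5
(row=0, col=3): c = -0.6140 + 0.4600i → escape time 6
(row=0, col=4): c = -0.2920 + 0.4600i → escape time 6
(row=0, col=5): c = 0.0300 + 0.4600i → escape time 6
(row=1, col=0): c = -1.5800 + -0.1233i → escape time 6
(row=1, col=1): c = -1.2580 + -0.1233i → escape time 6
(row=1, col=2): c = -0.9360 + -0.1233i → escape time 6
(row=1, col=3): c = -0.6140 + -0.1233i → escape time 6
(row=1, col=4): c = -0.2920 + -0.1233i → escape time 6
(row=1, col=5): c = 0.0300 + -0.1233i → escape time 6
(row=2, col=0): c = -1.5800 + -0.7067i → escape time 3
(row=2, col=1): c = -1.2580 + -0.7067i → escape time 3
(row=2, col=2): c = -0.9360 + -0.7067i → escape time 4
(row=2, col=3): c = -0.6140 + -0.7067i → escape time 6
(row=2, col=4): c = -0.2920 + -0.7067i → escape time 6
(row=2, col=5): c = 0.0300 + -0.7067i → escape time 6
(row=3, col=0): c = -1.5800 + -1.2900i → escape time 1
(row=3, col=1): c = -1.2580 + -1.2900i → escape time 2
(row=3, col=2): c = -0.9360 + -1.2900i → escape time 2
(row=3, col=3): c = -0.6140 + -1.2900i → escape time 3
(row=3, col=4): c = -0.2920 + -1.2900i → escape time 3
(row=3, col=5): c = 0.0300 + -1.2900i → escape time 2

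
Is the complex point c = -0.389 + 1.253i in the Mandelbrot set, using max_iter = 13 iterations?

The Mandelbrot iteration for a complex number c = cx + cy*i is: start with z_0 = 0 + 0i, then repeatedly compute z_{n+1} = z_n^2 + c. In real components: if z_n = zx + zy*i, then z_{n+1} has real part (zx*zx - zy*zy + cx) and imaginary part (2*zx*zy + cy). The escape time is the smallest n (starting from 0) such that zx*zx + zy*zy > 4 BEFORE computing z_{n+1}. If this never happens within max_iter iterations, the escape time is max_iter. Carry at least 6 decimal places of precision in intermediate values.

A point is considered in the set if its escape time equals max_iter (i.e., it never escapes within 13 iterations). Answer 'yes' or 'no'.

Answer: no

Derivation:
z_0 = 0 + 0i, c = -0.3890 + 1.2530i
Iter 1: z = -0.3890 + 1.2530i, |z|^2 = 1.7213
Iter 2: z = -1.8077 + 0.2782i, |z|^2 = 3.3451
Iter 3: z = 2.8014 + 0.2473i, |z|^2 = 7.9088
Escaped at iteration 3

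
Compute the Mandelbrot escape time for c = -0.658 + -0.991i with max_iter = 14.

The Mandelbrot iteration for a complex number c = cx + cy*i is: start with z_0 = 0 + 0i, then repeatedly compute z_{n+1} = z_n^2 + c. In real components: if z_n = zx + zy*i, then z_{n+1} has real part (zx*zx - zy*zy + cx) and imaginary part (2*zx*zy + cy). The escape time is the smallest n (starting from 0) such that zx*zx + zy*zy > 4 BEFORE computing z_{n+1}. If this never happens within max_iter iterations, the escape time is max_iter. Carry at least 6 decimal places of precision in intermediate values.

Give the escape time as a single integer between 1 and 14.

Answer: 4

Derivation:
z_0 = 0 + 0i, c = -0.6580 + -0.9910i
Iter 1: z = -0.6580 + -0.9910i, |z|^2 = 1.4150
Iter 2: z = -1.2071 + 0.3132i, |z|^2 = 1.5552
Iter 3: z = 0.7011 + -1.7470i, |z|^2 = 3.5436
Iter 4: z = -3.2186 + -3.4406i, |z|^2 = 22.1971
Escaped at iteration 4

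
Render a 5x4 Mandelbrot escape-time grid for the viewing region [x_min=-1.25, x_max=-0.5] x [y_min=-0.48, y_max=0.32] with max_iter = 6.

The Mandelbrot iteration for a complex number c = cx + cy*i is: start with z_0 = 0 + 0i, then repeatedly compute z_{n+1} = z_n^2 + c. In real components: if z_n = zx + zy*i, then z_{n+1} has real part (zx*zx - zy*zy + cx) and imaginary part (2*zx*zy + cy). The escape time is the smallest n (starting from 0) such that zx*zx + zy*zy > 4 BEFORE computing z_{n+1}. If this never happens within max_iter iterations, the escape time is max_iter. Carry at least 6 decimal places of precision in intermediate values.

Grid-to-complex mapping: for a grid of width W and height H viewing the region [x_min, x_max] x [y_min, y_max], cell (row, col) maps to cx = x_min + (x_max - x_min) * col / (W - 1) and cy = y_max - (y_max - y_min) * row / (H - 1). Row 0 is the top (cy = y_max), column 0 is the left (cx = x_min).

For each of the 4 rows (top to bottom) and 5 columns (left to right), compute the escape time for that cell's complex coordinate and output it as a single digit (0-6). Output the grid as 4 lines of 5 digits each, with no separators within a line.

(row=0, col=0): c = -1.2500 + 0.3200i → escape time 6
(row=0, col=1): c = -1.0625 + 0.3200i → escape time 6
(row=0, col=2): c = -0.8750 + 0.3200i → escape time 6
(row=0, col=3): c = -0.6875 + 0.3200i → escape time 6
(row=0, col=4): c = -0.5000 + 0.3200i → escape time 6
(row=1, col=0): c = -1.2500 + 0.0533i → escape time 6
(row=1, col=1): c = -1.0625 + 0.0533i → escape time 6
(row=1, col=2): c = -0.8750 + 0.0533i → escape time 6
(row=1, col=3): c = -0.6875 + 0.0533i → escape time 6
(row=1, col=4): c = -0.5000 + 0.0533i → escape time 6
(row=2, col=0): c = -1.2500 + -0.2133i → escape time 6
(row=2, col=1): c = -1.0625 + -0.2133i → escape time 6
(row=2, col=2): c = -0.8750 + -0.2133i → escape time 6
(row=2, col=3): c = -0.6875 + -0.2133i → escape time 6
(row=2, col=4): c = -0.5000 + -0.2133i → escape time 6
(row=3, col=0): c = -1.2500 + -0.4800i → escape time 5
(row=3, col=1): c = -1.0625 + -0.4800i → escape time 5
(row=3, col=2): c = -0.8750 + -0.4800i → escape time 6
(row=3, col=3): c = -0.6875 + -0.4800i → escape time 6
(row=3, col=4): c = -0.5000 + -0.4800i → escape time 6

Answer: 66666
66666
66666
55666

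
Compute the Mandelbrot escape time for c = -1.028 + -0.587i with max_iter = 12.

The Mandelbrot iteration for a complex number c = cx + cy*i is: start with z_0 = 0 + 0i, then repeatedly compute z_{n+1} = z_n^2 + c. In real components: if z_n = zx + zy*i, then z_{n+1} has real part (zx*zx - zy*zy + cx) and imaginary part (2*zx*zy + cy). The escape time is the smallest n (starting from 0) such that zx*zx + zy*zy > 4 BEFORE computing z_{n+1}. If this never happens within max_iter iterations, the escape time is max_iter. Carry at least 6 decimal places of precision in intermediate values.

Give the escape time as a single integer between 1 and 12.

z_0 = 0 + 0i, c = -1.0280 + -0.5870i
Iter 1: z = -1.0280 + -0.5870i, |z|^2 = 1.4014
Iter 2: z = -0.3158 + 0.6199i, |z|^2 = 0.4840
Iter 3: z = -1.3125 + -0.9785i, |z|^2 = 2.6802
Iter 4: z = -0.2627 + 1.9816i, |z|^2 = 3.9957
Iter 5: z = -4.8856 + -1.6283i, |z|^2 = 26.5208
Escaped at iteration 5

Answer: 5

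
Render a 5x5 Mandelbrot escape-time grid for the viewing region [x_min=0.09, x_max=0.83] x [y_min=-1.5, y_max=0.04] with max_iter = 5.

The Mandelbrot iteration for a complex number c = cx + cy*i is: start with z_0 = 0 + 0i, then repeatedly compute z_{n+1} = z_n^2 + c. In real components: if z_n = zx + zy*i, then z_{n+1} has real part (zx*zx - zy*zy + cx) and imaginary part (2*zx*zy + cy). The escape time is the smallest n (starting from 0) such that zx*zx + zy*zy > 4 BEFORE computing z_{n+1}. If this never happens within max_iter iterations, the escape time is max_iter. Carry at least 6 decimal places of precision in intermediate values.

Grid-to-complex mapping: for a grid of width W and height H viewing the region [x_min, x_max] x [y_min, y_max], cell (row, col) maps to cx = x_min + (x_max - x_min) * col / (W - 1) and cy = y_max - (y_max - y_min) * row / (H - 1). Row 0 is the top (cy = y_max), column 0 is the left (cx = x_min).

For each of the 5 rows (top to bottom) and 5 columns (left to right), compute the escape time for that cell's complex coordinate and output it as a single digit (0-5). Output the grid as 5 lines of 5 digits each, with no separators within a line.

(row=0, col=0): c = 0.0900 + 0.0400i → escape time 5
(row=0, col=1): c = 0.2750 + 0.0400i → escape time 5
(row=0, col=2): c = 0.4600 + 0.0400i → escape time 5
(row=0, col=3): c = 0.6450 + 0.0400i → escape time 4
(row=0, col=4): c = 0.8300 + 0.0400i → escape time 3
(row=1, col=0): c = 0.0900 + -0.3450i → escape time 5
(row=1, col=1): c = 0.2750 + -0.3450i → escape time 5
(row=1, col=2): c = 0.4600 + -0.3450i → escape time 5
(row=1, col=3): c = 0.6450 + -0.3450i → escape time 3
(row=1, col=4): c = 0.8300 + -0.3450i → escape time 3
(row=2, col=0): c = 0.0900 + -0.7300i → escape time 5
(row=2, col=1): c = 0.2750 + -0.7300i → escape time 5
(row=2, col=2): c = 0.4600 + -0.7300i → escape time 4
(row=2, col=3): c = 0.6450 + -0.7300i → escape time 3
(row=2, col=4): c = 0.8300 + -0.7300i → escape time 2
(row=3, col=0): c = 0.0900 + -1.1150i → escape time 4
(row=3, col=1): c = 0.2750 + -1.1150i → escape time 3
(row=3, col=2): c = 0.4600 + -1.1150i → escape time 2
(row=3, col=3): c = 0.6450 + -1.1150i → escape time 2
(row=3, col=4): c = 0.8300 + -1.1150i → escape time 2
(row=4, col=0): c = 0.0900 + -1.5000i → escape time 2
(row=4, col=1): c = 0.2750 + -1.5000i → escape time 2
(row=4, col=2): c = 0.4600 + -1.5000i → escape time 2
(row=4, col=3): c = 0.6450 + -1.5000i → escape time 2
(row=4, col=4): c = 0.8300 + -1.5000i → escape time 2

Answer: 55543
55533
55432
43222
22222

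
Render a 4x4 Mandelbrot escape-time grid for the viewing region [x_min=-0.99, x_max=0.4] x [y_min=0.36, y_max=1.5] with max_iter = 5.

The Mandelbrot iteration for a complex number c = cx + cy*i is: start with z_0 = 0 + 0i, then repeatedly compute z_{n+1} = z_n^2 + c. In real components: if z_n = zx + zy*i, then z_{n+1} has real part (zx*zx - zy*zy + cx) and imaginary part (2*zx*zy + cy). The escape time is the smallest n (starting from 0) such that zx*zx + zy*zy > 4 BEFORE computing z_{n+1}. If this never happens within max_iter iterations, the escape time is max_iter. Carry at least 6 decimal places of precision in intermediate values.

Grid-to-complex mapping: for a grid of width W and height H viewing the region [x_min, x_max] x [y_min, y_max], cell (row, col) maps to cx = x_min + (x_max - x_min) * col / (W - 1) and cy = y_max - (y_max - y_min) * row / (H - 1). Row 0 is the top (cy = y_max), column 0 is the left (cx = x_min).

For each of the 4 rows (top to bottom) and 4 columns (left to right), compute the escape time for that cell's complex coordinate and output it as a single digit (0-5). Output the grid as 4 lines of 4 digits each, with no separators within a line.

Answer: 2222
3352
4554
5555

Derivation:
(row=0, col=0): c = -0.9900 + 1.5000i → escape time 2
(row=0, col=1): c = -0.5267 + 1.5000i → escape time 2
(row=0, col=2): c = -0.0633 + 1.5000i → escape time 2
(row=0, col=3): c = 0.4000 + 1.5000i → escape time 2
(row=1, col=0): c = -0.9900 + 1.1200i → escape time 3
(row=1, col=1): c = -0.5267 + 1.1200i → escape time 3
(row=1, col=2): c = -0.0633 + 1.1200i → escape time 5
(row=1, col=3): c = 0.4000 + 1.1200i → escape time 2
(row=2, col=0): c = -0.9900 + 0.7400i → escape time 4
(row=2, col=1): c = -0.5267 + 0.7400i → escape time 5
(row=2, col=2): c = -0.0633 + 0.7400i → escape time 5
(row=2, col=3): c = 0.4000 + 0.7400i → escape time 4
(row=3, col=0): c = -0.9900 + 0.3600i → escape time 5
(row=3, col=1): c = -0.5267 + 0.3600i → escape time 5
(row=3, col=2): c = -0.0633 + 0.3600i → escape time 5
(row=3, col=3): c = 0.4000 + 0.3600i → escape time 5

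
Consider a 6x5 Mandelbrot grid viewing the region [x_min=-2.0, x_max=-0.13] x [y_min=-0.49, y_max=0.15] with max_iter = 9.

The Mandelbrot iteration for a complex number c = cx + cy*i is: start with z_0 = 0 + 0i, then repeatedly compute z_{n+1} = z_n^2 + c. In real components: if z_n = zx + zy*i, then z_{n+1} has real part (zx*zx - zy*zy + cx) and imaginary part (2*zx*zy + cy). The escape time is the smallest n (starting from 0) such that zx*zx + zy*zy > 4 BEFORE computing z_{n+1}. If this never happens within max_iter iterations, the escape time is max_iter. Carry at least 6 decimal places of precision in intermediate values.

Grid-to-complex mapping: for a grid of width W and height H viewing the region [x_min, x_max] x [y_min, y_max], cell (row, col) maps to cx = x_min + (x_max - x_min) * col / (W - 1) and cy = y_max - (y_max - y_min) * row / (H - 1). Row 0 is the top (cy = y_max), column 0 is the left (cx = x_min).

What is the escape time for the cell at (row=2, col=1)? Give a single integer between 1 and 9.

z_0 = 0 + 0i, c = -1.6260 + -0.1700i
Iter 1: z = -1.6260 + -0.1700i, |z|^2 = 2.6728
Iter 2: z = 0.9890 + 0.3828i, |z|^2 = 1.1246
Iter 3: z = -0.7945 + 0.5872i, |z|^2 = 0.9761
Iter 4: z = -1.3396 + -1.1031i, |z|^2 = 3.0115
Iter 5: z = -1.0483 + 2.7855i, |z|^2 = 8.8580
Escaped at iteration 5

Answer: 5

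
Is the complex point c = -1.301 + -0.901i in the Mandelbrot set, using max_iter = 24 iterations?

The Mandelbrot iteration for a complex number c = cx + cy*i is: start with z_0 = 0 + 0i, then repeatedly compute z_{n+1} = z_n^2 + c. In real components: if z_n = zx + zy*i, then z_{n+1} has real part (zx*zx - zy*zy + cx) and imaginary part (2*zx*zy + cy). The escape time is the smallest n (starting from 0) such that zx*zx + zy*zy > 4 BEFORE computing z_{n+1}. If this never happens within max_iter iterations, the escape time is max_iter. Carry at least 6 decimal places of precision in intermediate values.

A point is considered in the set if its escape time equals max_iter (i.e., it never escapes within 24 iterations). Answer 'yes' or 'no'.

z_0 = 0 + 0i, c = -1.3010 + -0.9010i
Iter 1: z = -1.3010 + -0.9010i, |z|^2 = 2.5044
Iter 2: z = -0.4202 + 1.4434i, |z|^2 = 2.2600
Iter 3: z = -3.2078 + -2.1140i, |z|^2 = 14.7594
Escaped at iteration 3

Answer: no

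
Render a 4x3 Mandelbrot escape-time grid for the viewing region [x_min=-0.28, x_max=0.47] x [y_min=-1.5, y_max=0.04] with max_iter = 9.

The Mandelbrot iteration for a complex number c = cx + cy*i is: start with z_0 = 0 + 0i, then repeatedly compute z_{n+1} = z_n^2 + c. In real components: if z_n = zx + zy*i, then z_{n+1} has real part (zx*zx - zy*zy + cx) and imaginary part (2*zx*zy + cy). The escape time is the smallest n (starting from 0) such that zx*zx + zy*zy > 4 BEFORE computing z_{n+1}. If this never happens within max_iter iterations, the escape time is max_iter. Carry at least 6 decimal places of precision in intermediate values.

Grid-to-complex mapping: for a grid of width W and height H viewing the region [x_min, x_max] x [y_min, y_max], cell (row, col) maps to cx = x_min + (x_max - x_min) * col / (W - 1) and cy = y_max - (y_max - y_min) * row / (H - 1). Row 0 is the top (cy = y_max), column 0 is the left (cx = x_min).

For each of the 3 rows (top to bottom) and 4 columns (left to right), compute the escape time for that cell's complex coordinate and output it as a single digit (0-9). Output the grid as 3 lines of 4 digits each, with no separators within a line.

Answer: 9995
9964
2222

Derivation:
(row=0, col=0): c = -0.2800 + 0.0400i → escape time 9
(row=0, col=1): c = -0.0300 + 0.0400i → escape time 9
(row=0, col=2): c = 0.2200 + 0.0400i → escape time 9
(row=0, col=3): c = 0.4700 + 0.0400i → escape time 5
(row=1, col=0): c = -0.2800 + -0.7300i → escape time 9
(row=1, col=1): c = -0.0300 + -0.7300i → escape time 9
(row=1, col=2): c = 0.2200 + -0.7300i → escape time 6
(row=1, col=3): c = 0.4700 + -0.7300i → escape time 4
(row=2, col=0): c = -0.2800 + -1.5000i → escape time 2
(row=2, col=1): c = -0.0300 + -1.5000i → escape time 2
(row=2, col=2): c = 0.2200 + -1.5000i → escape time 2
(row=2, col=3): c = 0.4700 + -1.5000i → escape time 2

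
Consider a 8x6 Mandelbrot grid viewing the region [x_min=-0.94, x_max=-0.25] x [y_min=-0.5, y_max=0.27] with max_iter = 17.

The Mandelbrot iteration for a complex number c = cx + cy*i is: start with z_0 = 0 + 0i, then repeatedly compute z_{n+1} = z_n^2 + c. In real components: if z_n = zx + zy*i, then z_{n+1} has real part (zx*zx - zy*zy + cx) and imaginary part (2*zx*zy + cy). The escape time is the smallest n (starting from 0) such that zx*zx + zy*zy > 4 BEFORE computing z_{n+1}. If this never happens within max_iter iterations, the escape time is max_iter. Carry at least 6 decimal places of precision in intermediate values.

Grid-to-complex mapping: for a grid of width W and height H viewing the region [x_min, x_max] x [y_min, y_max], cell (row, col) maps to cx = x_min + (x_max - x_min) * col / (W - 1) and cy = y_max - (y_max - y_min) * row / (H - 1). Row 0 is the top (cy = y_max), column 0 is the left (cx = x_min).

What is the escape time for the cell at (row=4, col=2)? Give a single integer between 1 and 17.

Answer: 10

Derivation:
z_0 = 0 + 0i, c = -0.7429 + -0.3460i
Iter 1: z = -0.7429 + -0.3460i, |z|^2 = 0.6716
Iter 2: z = -0.3107 + 0.1681i, |z|^2 = 0.1248
Iter 3: z = -0.6745 + -0.4504i, |z|^2 = 0.6579
Iter 4: z = -0.4907 + 0.2617i, |z|^2 = 0.3093
Iter 5: z = -0.5705 + -0.6028i, |z|^2 = 0.6889
Iter 6: z = -0.7808 + 0.3418i, |z|^2 = 0.7265
Iter 7: z = -0.2501 + -0.8798i, |z|^2 = 0.8366
Iter 8: z = -1.4544 + 0.0940i, |z|^2 = 2.1242
Iter 9: z = 1.3637 + -0.6195i, |z|^2 = 2.2434
Iter 10: z = 0.7330 + -2.0357i, |z|^2 = 4.6811
Escaped at iteration 10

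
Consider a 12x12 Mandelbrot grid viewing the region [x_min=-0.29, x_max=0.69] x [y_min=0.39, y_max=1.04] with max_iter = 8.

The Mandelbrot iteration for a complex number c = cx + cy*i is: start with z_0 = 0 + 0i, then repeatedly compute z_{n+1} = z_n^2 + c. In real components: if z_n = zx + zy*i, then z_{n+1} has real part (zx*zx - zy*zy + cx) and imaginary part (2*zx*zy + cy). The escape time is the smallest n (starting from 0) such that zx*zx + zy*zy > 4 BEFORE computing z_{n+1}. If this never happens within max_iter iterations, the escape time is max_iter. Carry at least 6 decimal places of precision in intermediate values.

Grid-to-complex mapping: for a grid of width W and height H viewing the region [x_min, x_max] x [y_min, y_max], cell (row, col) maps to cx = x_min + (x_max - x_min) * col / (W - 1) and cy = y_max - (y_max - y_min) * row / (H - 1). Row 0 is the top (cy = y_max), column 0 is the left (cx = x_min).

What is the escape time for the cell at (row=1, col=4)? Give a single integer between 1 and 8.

Answer: 5

Derivation:
z_0 = 0 + 0i, c = 0.0664 + 0.9809i
Iter 1: z = 0.0664 + 0.9809i, |z|^2 = 0.9666
Iter 2: z = -0.8914 + 1.1111i, |z|^2 = 2.0292
Iter 3: z = -0.3736 + -1.0000i, |z|^2 = 1.1395
Iter 4: z = -0.7941 + 1.7280i, |z|^2 = 3.6167
Iter 5: z = -2.2892 + -1.7635i, |z|^2 = 8.3503
Escaped at iteration 5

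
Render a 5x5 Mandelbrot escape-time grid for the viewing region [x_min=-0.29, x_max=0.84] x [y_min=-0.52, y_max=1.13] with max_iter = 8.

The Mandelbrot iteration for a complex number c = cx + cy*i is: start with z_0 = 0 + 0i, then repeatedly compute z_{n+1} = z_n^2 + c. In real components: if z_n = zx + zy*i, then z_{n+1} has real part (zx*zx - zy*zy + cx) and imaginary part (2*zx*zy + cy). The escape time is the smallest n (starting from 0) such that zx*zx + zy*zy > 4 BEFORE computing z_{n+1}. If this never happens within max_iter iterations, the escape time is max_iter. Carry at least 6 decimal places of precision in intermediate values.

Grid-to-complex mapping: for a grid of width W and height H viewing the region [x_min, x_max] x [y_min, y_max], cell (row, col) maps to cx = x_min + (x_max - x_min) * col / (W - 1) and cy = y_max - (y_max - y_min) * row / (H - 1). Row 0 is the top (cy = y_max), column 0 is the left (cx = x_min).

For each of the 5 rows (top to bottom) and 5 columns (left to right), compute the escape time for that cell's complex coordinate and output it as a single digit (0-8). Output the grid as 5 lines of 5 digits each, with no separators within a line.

Answer: 44322
88632
88843
88843
88843

Derivation:
(row=0, col=0): c = -0.2900 + 1.1300i → escape time 4
(row=0, col=1): c = -0.0075 + 1.1300i → escape time 4
(row=0, col=2): c = 0.2750 + 1.1300i → escape time 3
(row=0, col=3): c = 0.5575 + 1.1300i → escape time 2
(row=0, col=4): c = 0.8400 + 1.1300i → escape time 2
(row=1, col=0): c = -0.2900 + 0.7175i → escape time 8
(row=1, col=1): c = -0.0075 + 0.7175i → escape time 8
(row=1, col=2): c = 0.2750 + 0.7175i → escape time 6
(row=1, col=3): c = 0.5575 + 0.7175i → escape time 3
(row=1, col=4): c = 0.8400 + 0.7175i → escape time 2
(row=2, col=0): c = -0.2900 + 0.3050i → escape time 8
(row=2, col=1): c = -0.0075 + 0.3050i → escape time 8
(row=2, col=2): c = 0.2750 + 0.3050i → escape time 8
(row=2, col=3): c = 0.5575 + 0.3050i → escape time 4
(row=2, col=4): c = 0.8400 + 0.3050i → escape time 3
(row=3, col=0): c = -0.2900 + -0.1075i → escape time 8
(row=3, col=1): c = -0.0075 + -0.1075i → escape time 8
(row=3, col=2): c = 0.2750 + -0.1075i → escape time 8
(row=3, col=3): c = 0.5575 + -0.1075i → escape time 4
(row=3, col=4): c = 0.8400 + -0.1075i → escape time 3
(row=4, col=0): c = -0.2900 + -0.5200i → escape time 8
(row=4, col=1): c = -0.0075 + -0.5200i → escape time 8
(row=4, col=2): c = 0.2750 + -0.5200i → escape time 8
(row=4, col=3): c = 0.5575 + -0.5200i → escape time 4
(row=4, col=4): c = 0.8400 + -0.5200i → escape time 3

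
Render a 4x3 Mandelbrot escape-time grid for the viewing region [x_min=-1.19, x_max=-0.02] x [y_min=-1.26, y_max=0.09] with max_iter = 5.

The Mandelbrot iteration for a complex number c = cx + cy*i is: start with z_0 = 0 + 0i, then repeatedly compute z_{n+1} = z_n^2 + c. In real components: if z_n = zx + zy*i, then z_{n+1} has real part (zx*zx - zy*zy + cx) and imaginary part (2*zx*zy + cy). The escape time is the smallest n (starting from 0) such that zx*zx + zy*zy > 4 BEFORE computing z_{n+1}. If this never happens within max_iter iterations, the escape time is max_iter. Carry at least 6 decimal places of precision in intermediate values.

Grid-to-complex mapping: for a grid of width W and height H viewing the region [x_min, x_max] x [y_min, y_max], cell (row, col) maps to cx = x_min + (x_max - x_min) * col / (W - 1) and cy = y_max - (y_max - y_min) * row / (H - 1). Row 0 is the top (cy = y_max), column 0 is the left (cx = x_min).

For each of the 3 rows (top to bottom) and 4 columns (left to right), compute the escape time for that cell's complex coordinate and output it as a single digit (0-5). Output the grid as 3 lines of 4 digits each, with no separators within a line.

Answer: 5555
4555
2332

Derivation:
(row=0, col=0): c = -1.1900 + 0.0900i → escape time 5
(row=0, col=1): c = -0.8000 + 0.0900i → escape time 5
(row=0, col=2): c = -0.4100 + 0.0900i → escape time 5
(row=0, col=3): c = -0.0200 + 0.0900i → escape time 5
(row=1, col=0): c = -1.1900 + -0.5850i → escape time 4
(row=1, col=1): c = -0.8000 + -0.5850i → escape time 5
(row=1, col=2): c = -0.4100 + -0.5850i → escape time 5
(row=1, col=3): c = -0.0200 + -0.5850i → escape time 5
(row=2, col=0): c = -1.1900 + -1.2600i → escape time 2
(row=2, col=1): c = -0.8000 + -1.2600i → escape time 3
(row=2, col=2): c = -0.4100 + -1.2600i → escape time 3
(row=2, col=3): c = -0.0200 + -1.2600i → escape time 2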